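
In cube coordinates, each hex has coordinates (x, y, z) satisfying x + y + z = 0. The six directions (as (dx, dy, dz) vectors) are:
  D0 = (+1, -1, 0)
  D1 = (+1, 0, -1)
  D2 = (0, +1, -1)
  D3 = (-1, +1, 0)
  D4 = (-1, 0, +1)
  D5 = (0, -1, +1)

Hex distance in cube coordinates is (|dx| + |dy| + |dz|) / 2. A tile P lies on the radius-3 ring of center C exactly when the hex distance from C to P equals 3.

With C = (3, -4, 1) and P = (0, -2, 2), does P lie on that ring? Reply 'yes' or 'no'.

Answer: yes

Derivation:
|px - cx| = |0 - 3| = 3
|py - cy| = |-2 - (-4)| = 2
|pz - cz| = |2 - 1| = 1
distance = (3+2+1)/2 = 6/2 = 3
radius = 3; distance == radius -> yes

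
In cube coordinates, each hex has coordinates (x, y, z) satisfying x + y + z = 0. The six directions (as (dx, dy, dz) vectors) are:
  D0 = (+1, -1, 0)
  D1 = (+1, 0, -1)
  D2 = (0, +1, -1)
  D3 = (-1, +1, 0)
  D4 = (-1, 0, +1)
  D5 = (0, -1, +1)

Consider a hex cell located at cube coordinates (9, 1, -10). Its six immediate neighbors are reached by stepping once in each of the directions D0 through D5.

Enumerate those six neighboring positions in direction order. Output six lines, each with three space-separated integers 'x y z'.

Center: (9, 1, -10). Add each direction:
  D0: (9, 1, -10) + (1, -1, 0) = (10, 0, -10)
  D1: (9, 1, -10) + (1, 0, -1) = (10, 1, -11)
  D2: (9, 1, -10) + (0, 1, -1) = (9, 2, -11)
  D3: (9, 1, -10) + (-1, 1, 0) = (8, 2, -10)
  D4: (9, 1, -10) + (-1, 0, 1) = (8, 1, -9)
  D5: (9, 1, -10) + (0, -1, 1) = (9, 0, -9)

Answer: 10 0 -10
10 1 -11
9 2 -11
8 2 -10
8 1 -9
9 0 -9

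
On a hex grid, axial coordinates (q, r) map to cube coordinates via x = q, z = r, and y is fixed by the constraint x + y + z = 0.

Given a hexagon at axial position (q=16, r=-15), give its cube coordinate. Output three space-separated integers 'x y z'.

x = q = 16
z = r = -15
y = -x - z = -(16) - (-15) = -1

Answer: 16 -1 -15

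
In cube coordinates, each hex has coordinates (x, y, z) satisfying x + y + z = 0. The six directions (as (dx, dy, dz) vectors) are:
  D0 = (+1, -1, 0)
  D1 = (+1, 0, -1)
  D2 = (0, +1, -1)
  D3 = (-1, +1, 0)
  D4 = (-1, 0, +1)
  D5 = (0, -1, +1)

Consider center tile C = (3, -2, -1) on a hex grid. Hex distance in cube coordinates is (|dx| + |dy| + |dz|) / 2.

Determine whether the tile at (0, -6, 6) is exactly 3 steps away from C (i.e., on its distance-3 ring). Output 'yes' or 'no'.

|px - cx| = |0 - 3| = 3
|py - cy| = |-6 - (-2)| = 4
|pz - cz| = |6 - (-1)| = 7
distance = (3+4+7)/2 = 14/2 = 7
radius = 3; distance != radius -> no

Answer: no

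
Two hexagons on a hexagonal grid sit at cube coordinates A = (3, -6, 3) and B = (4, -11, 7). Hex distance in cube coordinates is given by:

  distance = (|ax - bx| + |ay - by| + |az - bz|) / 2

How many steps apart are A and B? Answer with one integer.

|ax - bx| = |3 - 4| = 1
|ay - by| = |-6 - (-11)| = 5
|az - bz| = |3 - 7| = 4
distance = (1 + 5 + 4) / 2 = 10 / 2 = 5

Answer: 5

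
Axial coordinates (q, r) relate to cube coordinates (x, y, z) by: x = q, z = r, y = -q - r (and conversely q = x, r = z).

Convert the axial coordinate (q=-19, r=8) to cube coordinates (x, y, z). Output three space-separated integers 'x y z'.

Answer: -19 11 8

Derivation:
x = q = -19
z = r = 8
y = -x - z = -(-19) - (8) = 11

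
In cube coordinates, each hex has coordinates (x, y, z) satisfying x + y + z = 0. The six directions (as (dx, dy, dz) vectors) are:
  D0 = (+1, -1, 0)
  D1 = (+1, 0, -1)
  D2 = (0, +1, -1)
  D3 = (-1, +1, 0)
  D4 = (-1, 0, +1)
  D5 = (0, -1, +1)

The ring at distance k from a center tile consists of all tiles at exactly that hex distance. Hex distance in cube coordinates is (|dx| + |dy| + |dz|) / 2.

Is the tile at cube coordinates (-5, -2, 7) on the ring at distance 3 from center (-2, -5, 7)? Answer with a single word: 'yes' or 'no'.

Answer: yes

Derivation:
|px - cx| = |-5 - (-2)| = 3
|py - cy| = |-2 - (-5)| = 3
|pz - cz| = |7 - 7| = 0
distance = (3+3+0)/2 = 6/2 = 3
radius = 3; distance == radius -> yes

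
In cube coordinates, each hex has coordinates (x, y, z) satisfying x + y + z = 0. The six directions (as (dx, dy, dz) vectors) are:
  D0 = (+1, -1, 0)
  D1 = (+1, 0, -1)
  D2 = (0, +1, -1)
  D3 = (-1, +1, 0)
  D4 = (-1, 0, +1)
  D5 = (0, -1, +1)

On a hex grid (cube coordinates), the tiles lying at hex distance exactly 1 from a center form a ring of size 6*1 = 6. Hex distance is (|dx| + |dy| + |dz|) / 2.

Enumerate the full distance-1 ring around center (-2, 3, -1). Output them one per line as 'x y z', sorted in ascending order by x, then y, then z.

Answer: -3 3 0
-3 4 -1
-2 2 0
-2 4 -2
-1 2 -1
-1 3 -2

Derivation:
Walk ring at distance 1 from (-2, 3, -1):
Start at center + D4*1 = (-3, 3, 0)
  hex 0: (-3, 3, 0)
  hex 1: (-2, 2, 0)
  hex 2: (-1, 2, -1)
  hex 3: (-1, 3, -2)
  hex 4: (-2, 4, -2)
  hex 5: (-3, 4, -1)
Sorted: 6 hexes.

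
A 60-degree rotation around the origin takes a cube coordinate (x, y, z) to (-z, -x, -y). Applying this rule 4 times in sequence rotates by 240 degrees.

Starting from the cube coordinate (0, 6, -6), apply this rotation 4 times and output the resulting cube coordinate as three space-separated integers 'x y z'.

Answer: -6 0 6

Derivation:
Start: (0, 6, -6)
Step 1: (0, 6, -6) -> (-(-6), -(0), -(6)) = (6, 0, -6)
Step 2: (6, 0, -6) -> (-(-6), -(6), -(0)) = (6, -6, 0)
Step 3: (6, -6, 0) -> (-(0), -(6), -(-6)) = (0, -6, 6)
Step 4: (0, -6, 6) -> (-(6), -(0), -(-6)) = (-6, 0, 6)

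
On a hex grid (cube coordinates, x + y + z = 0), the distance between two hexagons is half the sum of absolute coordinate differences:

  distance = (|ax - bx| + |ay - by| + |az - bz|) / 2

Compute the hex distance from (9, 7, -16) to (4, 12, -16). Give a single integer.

|ax - bx| = |9 - 4| = 5
|ay - by| = |7 - 12| = 5
|az - bz| = |-16 - (-16)| = 0
distance = (5 + 5 + 0) / 2 = 10 / 2 = 5

Answer: 5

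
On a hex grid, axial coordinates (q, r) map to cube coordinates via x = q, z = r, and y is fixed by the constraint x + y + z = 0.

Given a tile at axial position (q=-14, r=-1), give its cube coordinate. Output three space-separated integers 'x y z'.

Answer: -14 15 -1

Derivation:
x = q = -14
z = r = -1
y = -x - z = -(-14) - (-1) = 15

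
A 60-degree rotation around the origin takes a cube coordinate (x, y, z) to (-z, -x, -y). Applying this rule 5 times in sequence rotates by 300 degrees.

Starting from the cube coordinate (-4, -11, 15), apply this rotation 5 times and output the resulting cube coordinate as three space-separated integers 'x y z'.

Answer: 11 -15 4

Derivation:
Start: (-4, -11, 15)
Step 1: (-4, -11, 15) -> (-(15), -(-4), -(-11)) = (-15, 4, 11)
Step 2: (-15, 4, 11) -> (-(11), -(-15), -(4)) = (-11, 15, -4)
Step 3: (-11, 15, -4) -> (-(-4), -(-11), -(15)) = (4, 11, -15)
Step 4: (4, 11, -15) -> (-(-15), -(4), -(11)) = (15, -4, -11)
Step 5: (15, -4, -11) -> (-(-11), -(15), -(-4)) = (11, -15, 4)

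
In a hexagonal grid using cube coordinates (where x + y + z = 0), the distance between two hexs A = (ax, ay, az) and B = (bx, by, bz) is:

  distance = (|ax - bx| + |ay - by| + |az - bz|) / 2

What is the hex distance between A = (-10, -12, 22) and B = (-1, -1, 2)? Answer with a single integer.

|ax - bx| = |-10 - (-1)| = 9
|ay - by| = |-12 - (-1)| = 11
|az - bz| = |22 - 2| = 20
distance = (9 + 11 + 20) / 2 = 40 / 2 = 20

Answer: 20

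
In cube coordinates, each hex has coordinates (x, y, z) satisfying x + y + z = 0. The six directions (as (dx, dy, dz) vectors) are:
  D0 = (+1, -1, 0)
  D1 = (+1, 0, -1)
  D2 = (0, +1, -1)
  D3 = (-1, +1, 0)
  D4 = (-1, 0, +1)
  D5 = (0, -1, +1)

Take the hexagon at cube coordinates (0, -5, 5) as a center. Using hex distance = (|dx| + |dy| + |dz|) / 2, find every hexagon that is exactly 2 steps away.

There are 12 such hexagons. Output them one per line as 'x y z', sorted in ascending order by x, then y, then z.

Walk ring at distance 2 from (0, -5, 5):
Start at center + D4*2 = (-2, -5, 7)
  hex 0: (-2, -5, 7)
  hex 1: (-1, -6, 7)
  hex 2: (0, -7, 7)
  hex 3: (1, -7, 6)
  hex 4: (2, -7, 5)
  hex 5: (2, -6, 4)
  hex 6: (2, -5, 3)
  hex 7: (1, -4, 3)
  hex 8: (0, -3, 3)
  hex 9: (-1, -3, 4)
  hex 10: (-2, -3, 5)
  hex 11: (-2, -4, 6)
Sorted: 12 hexes.

Answer: -2 -5 7
-2 -4 6
-2 -3 5
-1 -6 7
-1 -3 4
0 -7 7
0 -3 3
1 -7 6
1 -4 3
2 -7 5
2 -6 4
2 -5 3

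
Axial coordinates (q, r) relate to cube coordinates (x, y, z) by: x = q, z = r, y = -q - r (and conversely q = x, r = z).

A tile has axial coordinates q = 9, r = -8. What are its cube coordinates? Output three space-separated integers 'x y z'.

x = q = 9
z = r = -8
y = -x - z = -(9) - (-8) = -1

Answer: 9 -1 -8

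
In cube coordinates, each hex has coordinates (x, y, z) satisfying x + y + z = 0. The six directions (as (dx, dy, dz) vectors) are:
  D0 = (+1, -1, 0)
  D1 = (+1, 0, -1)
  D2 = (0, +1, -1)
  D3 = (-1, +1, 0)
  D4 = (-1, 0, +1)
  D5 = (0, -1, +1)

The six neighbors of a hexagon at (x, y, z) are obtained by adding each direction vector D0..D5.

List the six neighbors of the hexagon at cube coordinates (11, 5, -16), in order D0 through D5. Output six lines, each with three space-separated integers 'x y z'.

Answer: 12 4 -16
12 5 -17
11 6 -17
10 6 -16
10 5 -15
11 4 -15

Derivation:
Center: (11, 5, -16). Add each direction:
  D0: (11, 5, -16) + (1, -1, 0) = (12, 4, -16)
  D1: (11, 5, -16) + (1, 0, -1) = (12, 5, -17)
  D2: (11, 5, -16) + (0, 1, -1) = (11, 6, -17)
  D3: (11, 5, -16) + (-1, 1, 0) = (10, 6, -16)
  D4: (11, 5, -16) + (-1, 0, 1) = (10, 5, -15)
  D5: (11, 5, -16) + (0, -1, 1) = (11, 4, -15)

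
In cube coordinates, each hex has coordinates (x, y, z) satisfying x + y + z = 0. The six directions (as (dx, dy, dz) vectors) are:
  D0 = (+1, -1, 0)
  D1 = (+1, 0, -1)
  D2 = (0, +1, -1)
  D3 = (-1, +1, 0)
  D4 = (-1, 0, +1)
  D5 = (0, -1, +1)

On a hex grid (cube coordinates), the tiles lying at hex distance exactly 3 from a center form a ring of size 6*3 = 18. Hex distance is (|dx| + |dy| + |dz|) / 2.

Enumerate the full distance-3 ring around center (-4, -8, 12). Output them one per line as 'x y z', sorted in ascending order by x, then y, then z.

Walk ring at distance 3 from (-4, -8, 12):
Start at center + D4*3 = (-7, -8, 15)
  hex 0: (-7, -8, 15)
  hex 1: (-6, -9, 15)
  hex 2: (-5, -10, 15)
  hex 3: (-4, -11, 15)
  hex 4: (-3, -11, 14)
  hex 5: (-2, -11, 13)
  hex 6: (-1, -11, 12)
  hex 7: (-1, -10, 11)
  hex 8: (-1, -9, 10)
  hex 9: (-1, -8, 9)
  hex 10: (-2, -7, 9)
  hex 11: (-3, -6, 9)
  hex 12: (-4, -5, 9)
  hex 13: (-5, -5, 10)
  hex 14: (-6, -5, 11)
  hex 15: (-7, -5, 12)
  hex 16: (-7, -6, 13)
  hex 17: (-7, -7, 14)
Sorted: 18 hexes.

Answer: -7 -8 15
-7 -7 14
-7 -6 13
-7 -5 12
-6 -9 15
-6 -5 11
-5 -10 15
-5 -5 10
-4 -11 15
-4 -5 9
-3 -11 14
-3 -6 9
-2 -11 13
-2 -7 9
-1 -11 12
-1 -10 11
-1 -9 10
-1 -8 9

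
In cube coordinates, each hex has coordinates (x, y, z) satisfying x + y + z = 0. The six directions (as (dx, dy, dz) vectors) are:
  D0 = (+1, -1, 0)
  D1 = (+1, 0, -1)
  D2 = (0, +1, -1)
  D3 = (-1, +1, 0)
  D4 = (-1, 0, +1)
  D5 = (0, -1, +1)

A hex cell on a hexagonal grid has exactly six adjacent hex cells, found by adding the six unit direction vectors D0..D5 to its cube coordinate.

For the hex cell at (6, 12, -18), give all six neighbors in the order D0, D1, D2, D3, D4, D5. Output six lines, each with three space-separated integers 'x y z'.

Answer: 7 11 -18
7 12 -19
6 13 -19
5 13 -18
5 12 -17
6 11 -17

Derivation:
Center: (6, 12, -18). Add each direction:
  D0: (6, 12, -18) + (1, -1, 0) = (7, 11, -18)
  D1: (6, 12, -18) + (1, 0, -1) = (7, 12, -19)
  D2: (6, 12, -18) + (0, 1, -1) = (6, 13, -19)
  D3: (6, 12, -18) + (-1, 1, 0) = (5, 13, -18)
  D4: (6, 12, -18) + (-1, 0, 1) = (5, 12, -17)
  D5: (6, 12, -18) + (0, -1, 1) = (6, 11, -17)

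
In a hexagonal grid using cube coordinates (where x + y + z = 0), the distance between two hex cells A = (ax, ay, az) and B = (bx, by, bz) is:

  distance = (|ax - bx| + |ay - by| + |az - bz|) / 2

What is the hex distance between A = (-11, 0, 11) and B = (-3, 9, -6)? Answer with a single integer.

Answer: 17

Derivation:
|ax - bx| = |-11 - (-3)| = 8
|ay - by| = |0 - 9| = 9
|az - bz| = |11 - (-6)| = 17
distance = (8 + 9 + 17) / 2 = 34 / 2 = 17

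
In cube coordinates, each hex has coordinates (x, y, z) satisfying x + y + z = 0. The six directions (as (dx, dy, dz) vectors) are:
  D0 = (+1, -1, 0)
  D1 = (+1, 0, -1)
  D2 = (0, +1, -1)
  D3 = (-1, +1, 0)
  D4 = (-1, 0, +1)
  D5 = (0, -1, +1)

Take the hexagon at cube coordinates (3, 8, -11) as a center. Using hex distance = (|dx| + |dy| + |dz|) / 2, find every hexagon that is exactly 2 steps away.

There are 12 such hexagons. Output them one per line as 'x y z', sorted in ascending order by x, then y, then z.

Answer: 1 8 -9
1 9 -10
1 10 -11
2 7 -9
2 10 -12
3 6 -9
3 10 -13
4 6 -10
4 9 -13
5 6 -11
5 7 -12
5 8 -13

Derivation:
Walk ring at distance 2 from (3, 8, -11):
Start at center + D4*2 = (1, 8, -9)
  hex 0: (1, 8, -9)
  hex 1: (2, 7, -9)
  hex 2: (3, 6, -9)
  hex 3: (4, 6, -10)
  hex 4: (5, 6, -11)
  hex 5: (5, 7, -12)
  hex 6: (5, 8, -13)
  hex 7: (4, 9, -13)
  hex 8: (3, 10, -13)
  hex 9: (2, 10, -12)
  hex 10: (1, 10, -11)
  hex 11: (1, 9, -10)
Sorted: 12 hexes.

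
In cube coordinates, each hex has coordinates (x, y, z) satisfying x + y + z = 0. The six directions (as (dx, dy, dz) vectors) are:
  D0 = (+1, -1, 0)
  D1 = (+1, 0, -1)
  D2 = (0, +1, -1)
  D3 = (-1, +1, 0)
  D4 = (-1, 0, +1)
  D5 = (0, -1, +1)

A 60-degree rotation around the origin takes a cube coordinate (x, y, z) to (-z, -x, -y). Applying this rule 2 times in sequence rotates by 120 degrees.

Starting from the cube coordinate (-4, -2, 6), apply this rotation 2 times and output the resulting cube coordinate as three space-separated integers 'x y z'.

Answer: -2 6 -4

Derivation:
Start: (-4, -2, 6)
Step 1: (-4, -2, 6) -> (-(6), -(-4), -(-2)) = (-6, 4, 2)
Step 2: (-6, 4, 2) -> (-(2), -(-6), -(4)) = (-2, 6, -4)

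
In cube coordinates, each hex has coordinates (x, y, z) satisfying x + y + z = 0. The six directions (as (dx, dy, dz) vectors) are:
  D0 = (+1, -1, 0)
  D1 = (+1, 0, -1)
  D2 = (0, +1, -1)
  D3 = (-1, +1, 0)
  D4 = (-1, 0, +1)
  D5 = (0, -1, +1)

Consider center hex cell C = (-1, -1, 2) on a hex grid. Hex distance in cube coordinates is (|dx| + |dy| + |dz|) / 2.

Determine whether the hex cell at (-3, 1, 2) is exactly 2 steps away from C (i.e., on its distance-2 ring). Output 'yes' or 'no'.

|px - cx| = |-3 - (-1)| = 2
|py - cy| = |1 - (-1)| = 2
|pz - cz| = |2 - 2| = 0
distance = (2+2+0)/2 = 4/2 = 2
radius = 2; distance == radius -> yes

Answer: yes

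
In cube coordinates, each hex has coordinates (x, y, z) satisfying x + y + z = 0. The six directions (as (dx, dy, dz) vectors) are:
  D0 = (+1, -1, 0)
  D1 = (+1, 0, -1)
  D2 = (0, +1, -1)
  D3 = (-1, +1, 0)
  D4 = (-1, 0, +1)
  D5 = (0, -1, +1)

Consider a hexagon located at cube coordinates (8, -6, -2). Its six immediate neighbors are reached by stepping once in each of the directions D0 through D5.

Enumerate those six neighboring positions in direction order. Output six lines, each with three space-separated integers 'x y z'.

Answer: 9 -7 -2
9 -6 -3
8 -5 -3
7 -5 -2
7 -6 -1
8 -7 -1

Derivation:
Center: (8, -6, -2). Add each direction:
  D0: (8, -6, -2) + (1, -1, 0) = (9, -7, -2)
  D1: (8, -6, -2) + (1, 0, -1) = (9, -6, -3)
  D2: (8, -6, -2) + (0, 1, -1) = (8, -5, -3)
  D3: (8, -6, -2) + (-1, 1, 0) = (7, -5, -2)
  D4: (8, -6, -2) + (-1, 0, 1) = (7, -6, -1)
  D5: (8, -6, -2) + (0, -1, 1) = (8, -7, -1)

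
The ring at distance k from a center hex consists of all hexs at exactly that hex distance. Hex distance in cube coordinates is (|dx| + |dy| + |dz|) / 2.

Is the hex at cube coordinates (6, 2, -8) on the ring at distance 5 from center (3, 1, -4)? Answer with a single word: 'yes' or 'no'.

|px - cx| = |6 - 3| = 3
|py - cy| = |2 - 1| = 1
|pz - cz| = |-8 - (-4)| = 4
distance = (3+1+4)/2 = 8/2 = 4
radius = 5; distance != radius -> no

Answer: no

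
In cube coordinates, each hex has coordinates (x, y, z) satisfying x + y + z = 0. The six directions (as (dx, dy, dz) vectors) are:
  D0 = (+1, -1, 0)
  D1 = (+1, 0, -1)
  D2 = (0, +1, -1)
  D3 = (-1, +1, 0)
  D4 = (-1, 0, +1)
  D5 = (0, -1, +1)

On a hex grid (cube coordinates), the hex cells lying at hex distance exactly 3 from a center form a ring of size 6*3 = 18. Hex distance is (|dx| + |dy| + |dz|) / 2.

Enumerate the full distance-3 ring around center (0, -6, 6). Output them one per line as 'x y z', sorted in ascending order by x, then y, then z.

Walk ring at distance 3 from (0, -6, 6):
Start at center + D4*3 = (-3, -6, 9)
  hex 0: (-3, -6, 9)
  hex 1: (-2, -7, 9)
  hex 2: (-1, -8, 9)
  hex 3: (0, -9, 9)
  hex 4: (1, -9, 8)
  hex 5: (2, -9, 7)
  hex 6: (3, -9, 6)
  hex 7: (3, -8, 5)
  hex 8: (3, -7, 4)
  hex 9: (3, -6, 3)
  hex 10: (2, -5, 3)
  hex 11: (1, -4, 3)
  hex 12: (0, -3, 3)
  hex 13: (-1, -3, 4)
  hex 14: (-2, -3, 5)
  hex 15: (-3, -3, 6)
  hex 16: (-3, -4, 7)
  hex 17: (-3, -5, 8)
Sorted: 18 hexes.

Answer: -3 -6 9
-3 -5 8
-3 -4 7
-3 -3 6
-2 -7 9
-2 -3 5
-1 -8 9
-1 -3 4
0 -9 9
0 -3 3
1 -9 8
1 -4 3
2 -9 7
2 -5 3
3 -9 6
3 -8 5
3 -7 4
3 -6 3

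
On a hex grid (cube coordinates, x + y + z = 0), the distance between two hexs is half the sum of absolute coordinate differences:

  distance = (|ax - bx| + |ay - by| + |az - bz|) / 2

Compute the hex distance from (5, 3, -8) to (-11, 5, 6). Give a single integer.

|ax - bx| = |5 - (-11)| = 16
|ay - by| = |3 - 5| = 2
|az - bz| = |-8 - 6| = 14
distance = (16 + 2 + 14) / 2 = 32 / 2 = 16

Answer: 16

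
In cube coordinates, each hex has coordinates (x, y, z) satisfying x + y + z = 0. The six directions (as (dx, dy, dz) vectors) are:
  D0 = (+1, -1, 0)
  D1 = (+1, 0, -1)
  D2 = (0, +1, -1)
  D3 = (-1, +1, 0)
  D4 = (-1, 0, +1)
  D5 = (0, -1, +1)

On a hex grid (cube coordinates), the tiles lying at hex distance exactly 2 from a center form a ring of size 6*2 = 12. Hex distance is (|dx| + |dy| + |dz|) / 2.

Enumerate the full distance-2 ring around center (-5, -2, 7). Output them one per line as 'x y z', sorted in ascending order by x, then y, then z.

Answer: -7 -2 9
-7 -1 8
-7 0 7
-6 -3 9
-6 0 6
-5 -4 9
-5 0 5
-4 -4 8
-4 -1 5
-3 -4 7
-3 -3 6
-3 -2 5

Derivation:
Walk ring at distance 2 from (-5, -2, 7):
Start at center + D4*2 = (-7, -2, 9)
  hex 0: (-7, -2, 9)
  hex 1: (-6, -3, 9)
  hex 2: (-5, -4, 9)
  hex 3: (-4, -4, 8)
  hex 4: (-3, -4, 7)
  hex 5: (-3, -3, 6)
  hex 6: (-3, -2, 5)
  hex 7: (-4, -1, 5)
  hex 8: (-5, 0, 5)
  hex 9: (-6, 0, 6)
  hex 10: (-7, 0, 7)
  hex 11: (-7, -1, 8)
Sorted: 12 hexes.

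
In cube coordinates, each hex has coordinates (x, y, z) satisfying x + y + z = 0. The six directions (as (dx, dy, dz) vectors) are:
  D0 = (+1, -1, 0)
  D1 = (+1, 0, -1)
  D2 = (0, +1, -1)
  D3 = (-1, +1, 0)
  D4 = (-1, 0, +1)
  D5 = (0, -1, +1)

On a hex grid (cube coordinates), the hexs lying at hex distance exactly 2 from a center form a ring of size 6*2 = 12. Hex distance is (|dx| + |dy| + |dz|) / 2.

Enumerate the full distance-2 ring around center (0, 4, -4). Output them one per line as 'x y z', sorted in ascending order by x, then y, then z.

Answer: -2 4 -2
-2 5 -3
-2 6 -4
-1 3 -2
-1 6 -5
0 2 -2
0 6 -6
1 2 -3
1 5 -6
2 2 -4
2 3 -5
2 4 -6

Derivation:
Walk ring at distance 2 from (0, 4, -4):
Start at center + D4*2 = (-2, 4, -2)
  hex 0: (-2, 4, -2)
  hex 1: (-1, 3, -2)
  hex 2: (0, 2, -2)
  hex 3: (1, 2, -3)
  hex 4: (2, 2, -4)
  hex 5: (2, 3, -5)
  hex 6: (2, 4, -6)
  hex 7: (1, 5, -6)
  hex 8: (0, 6, -6)
  hex 9: (-1, 6, -5)
  hex 10: (-2, 6, -4)
  hex 11: (-2, 5, -3)
Sorted: 12 hexes.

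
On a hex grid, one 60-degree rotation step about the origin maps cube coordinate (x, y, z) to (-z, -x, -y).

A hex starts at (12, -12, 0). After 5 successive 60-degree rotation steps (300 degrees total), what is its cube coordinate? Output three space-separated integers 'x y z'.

Start: (12, -12, 0)
Step 1: (12, -12, 0) -> (-(0), -(12), -(-12)) = (0, -12, 12)
Step 2: (0, -12, 12) -> (-(12), -(0), -(-12)) = (-12, 0, 12)
Step 3: (-12, 0, 12) -> (-(12), -(-12), -(0)) = (-12, 12, 0)
Step 4: (-12, 12, 0) -> (-(0), -(-12), -(12)) = (0, 12, -12)
Step 5: (0, 12, -12) -> (-(-12), -(0), -(12)) = (12, 0, -12)

Answer: 12 0 -12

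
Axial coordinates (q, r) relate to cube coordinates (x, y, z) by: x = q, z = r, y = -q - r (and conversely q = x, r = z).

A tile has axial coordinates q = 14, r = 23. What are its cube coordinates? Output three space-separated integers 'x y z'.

Answer: 14 -37 23

Derivation:
x = q = 14
z = r = 23
y = -x - z = -(14) - (23) = -37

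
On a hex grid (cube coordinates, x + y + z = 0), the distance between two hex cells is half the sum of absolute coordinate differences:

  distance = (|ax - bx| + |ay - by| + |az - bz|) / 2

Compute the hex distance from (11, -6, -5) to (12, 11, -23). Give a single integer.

|ax - bx| = |11 - 12| = 1
|ay - by| = |-6 - 11| = 17
|az - bz| = |-5 - (-23)| = 18
distance = (1 + 17 + 18) / 2 = 36 / 2 = 18

Answer: 18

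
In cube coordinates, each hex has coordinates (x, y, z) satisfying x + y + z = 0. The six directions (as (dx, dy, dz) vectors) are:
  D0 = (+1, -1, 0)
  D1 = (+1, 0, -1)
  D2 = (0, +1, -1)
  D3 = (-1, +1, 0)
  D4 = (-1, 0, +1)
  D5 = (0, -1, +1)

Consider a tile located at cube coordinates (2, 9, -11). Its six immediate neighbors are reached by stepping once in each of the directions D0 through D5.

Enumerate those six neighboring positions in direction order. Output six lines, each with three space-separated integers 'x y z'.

Center: (2, 9, -11). Add each direction:
  D0: (2, 9, -11) + (1, -1, 0) = (3, 8, -11)
  D1: (2, 9, -11) + (1, 0, -1) = (3, 9, -12)
  D2: (2, 9, -11) + (0, 1, -1) = (2, 10, -12)
  D3: (2, 9, -11) + (-1, 1, 0) = (1, 10, -11)
  D4: (2, 9, -11) + (-1, 0, 1) = (1, 9, -10)
  D5: (2, 9, -11) + (0, -1, 1) = (2, 8, -10)

Answer: 3 8 -11
3 9 -12
2 10 -12
1 10 -11
1 9 -10
2 8 -10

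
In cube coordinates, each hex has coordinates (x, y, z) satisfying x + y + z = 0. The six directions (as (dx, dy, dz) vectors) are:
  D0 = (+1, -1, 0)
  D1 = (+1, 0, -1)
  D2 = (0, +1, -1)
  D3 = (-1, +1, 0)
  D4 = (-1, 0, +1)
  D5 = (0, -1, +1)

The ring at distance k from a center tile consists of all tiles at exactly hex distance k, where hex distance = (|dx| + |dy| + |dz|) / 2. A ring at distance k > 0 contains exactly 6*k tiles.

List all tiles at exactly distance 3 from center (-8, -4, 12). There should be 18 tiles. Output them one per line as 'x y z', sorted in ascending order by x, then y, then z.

Answer: -11 -4 15
-11 -3 14
-11 -2 13
-11 -1 12
-10 -5 15
-10 -1 11
-9 -6 15
-9 -1 10
-8 -7 15
-8 -1 9
-7 -7 14
-7 -2 9
-6 -7 13
-6 -3 9
-5 -7 12
-5 -6 11
-5 -5 10
-5 -4 9

Derivation:
Walk ring at distance 3 from (-8, -4, 12):
Start at center + D4*3 = (-11, -4, 15)
  hex 0: (-11, -4, 15)
  hex 1: (-10, -5, 15)
  hex 2: (-9, -6, 15)
  hex 3: (-8, -7, 15)
  hex 4: (-7, -7, 14)
  hex 5: (-6, -7, 13)
  hex 6: (-5, -7, 12)
  hex 7: (-5, -6, 11)
  hex 8: (-5, -5, 10)
  hex 9: (-5, -4, 9)
  hex 10: (-6, -3, 9)
  hex 11: (-7, -2, 9)
  hex 12: (-8, -1, 9)
  hex 13: (-9, -1, 10)
  hex 14: (-10, -1, 11)
  hex 15: (-11, -1, 12)
  hex 16: (-11, -2, 13)
  hex 17: (-11, -3, 14)
Sorted: 18 hexes.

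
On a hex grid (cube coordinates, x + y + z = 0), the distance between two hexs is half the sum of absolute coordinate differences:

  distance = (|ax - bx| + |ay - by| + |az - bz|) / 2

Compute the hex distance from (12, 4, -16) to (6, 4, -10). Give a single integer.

|ax - bx| = |12 - 6| = 6
|ay - by| = |4 - 4| = 0
|az - bz| = |-16 - (-10)| = 6
distance = (6 + 0 + 6) / 2 = 12 / 2 = 6

Answer: 6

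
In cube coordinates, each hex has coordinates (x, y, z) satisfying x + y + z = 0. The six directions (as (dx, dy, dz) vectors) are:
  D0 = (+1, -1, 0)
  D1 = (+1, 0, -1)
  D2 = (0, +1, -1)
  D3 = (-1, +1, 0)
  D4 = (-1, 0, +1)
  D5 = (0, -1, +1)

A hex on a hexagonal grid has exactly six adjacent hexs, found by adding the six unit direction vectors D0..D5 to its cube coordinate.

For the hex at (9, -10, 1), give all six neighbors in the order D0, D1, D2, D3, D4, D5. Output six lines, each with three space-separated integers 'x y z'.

Answer: 10 -11 1
10 -10 0
9 -9 0
8 -9 1
8 -10 2
9 -11 2

Derivation:
Center: (9, -10, 1). Add each direction:
  D0: (9, -10, 1) + (1, -1, 0) = (10, -11, 1)
  D1: (9, -10, 1) + (1, 0, -1) = (10, -10, 0)
  D2: (9, -10, 1) + (0, 1, -1) = (9, -9, 0)
  D3: (9, -10, 1) + (-1, 1, 0) = (8, -9, 1)
  D4: (9, -10, 1) + (-1, 0, 1) = (8, -10, 2)
  D5: (9, -10, 1) + (0, -1, 1) = (9, -11, 2)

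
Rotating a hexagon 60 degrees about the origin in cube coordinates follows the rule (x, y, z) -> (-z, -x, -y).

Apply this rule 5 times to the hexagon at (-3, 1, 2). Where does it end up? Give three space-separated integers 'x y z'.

Start: (-3, 1, 2)
Step 1: (-3, 1, 2) -> (-(2), -(-3), -(1)) = (-2, 3, -1)
Step 2: (-2, 3, -1) -> (-(-1), -(-2), -(3)) = (1, 2, -3)
Step 3: (1, 2, -3) -> (-(-3), -(1), -(2)) = (3, -1, -2)
Step 4: (3, -1, -2) -> (-(-2), -(3), -(-1)) = (2, -3, 1)
Step 5: (2, -3, 1) -> (-(1), -(2), -(-3)) = (-1, -2, 3)

Answer: -1 -2 3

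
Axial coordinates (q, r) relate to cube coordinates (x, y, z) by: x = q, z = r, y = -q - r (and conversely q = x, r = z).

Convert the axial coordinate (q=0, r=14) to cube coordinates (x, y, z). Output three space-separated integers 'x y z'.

Answer: 0 -14 14

Derivation:
x = q = 0
z = r = 14
y = -x - z = -(0) - (14) = -14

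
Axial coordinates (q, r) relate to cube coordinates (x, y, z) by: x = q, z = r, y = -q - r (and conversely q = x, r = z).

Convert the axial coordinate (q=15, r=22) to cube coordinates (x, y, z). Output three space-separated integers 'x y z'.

Answer: 15 -37 22

Derivation:
x = q = 15
z = r = 22
y = -x - z = -(15) - (22) = -37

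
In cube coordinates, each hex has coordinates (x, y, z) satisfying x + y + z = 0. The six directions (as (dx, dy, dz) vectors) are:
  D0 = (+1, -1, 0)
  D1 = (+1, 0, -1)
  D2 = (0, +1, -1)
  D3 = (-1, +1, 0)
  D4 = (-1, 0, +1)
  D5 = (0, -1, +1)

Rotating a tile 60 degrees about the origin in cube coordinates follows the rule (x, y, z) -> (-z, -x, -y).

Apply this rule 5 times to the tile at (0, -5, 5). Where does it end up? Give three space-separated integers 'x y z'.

Answer: 5 -5 0

Derivation:
Start: (0, -5, 5)
Step 1: (0, -5, 5) -> (-(5), -(0), -(-5)) = (-5, 0, 5)
Step 2: (-5, 0, 5) -> (-(5), -(-5), -(0)) = (-5, 5, 0)
Step 3: (-5, 5, 0) -> (-(0), -(-5), -(5)) = (0, 5, -5)
Step 4: (0, 5, -5) -> (-(-5), -(0), -(5)) = (5, 0, -5)
Step 5: (5, 0, -5) -> (-(-5), -(5), -(0)) = (5, -5, 0)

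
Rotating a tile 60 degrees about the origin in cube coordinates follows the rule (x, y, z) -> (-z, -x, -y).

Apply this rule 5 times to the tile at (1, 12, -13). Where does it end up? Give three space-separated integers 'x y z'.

Answer: -12 13 -1

Derivation:
Start: (1, 12, -13)
Step 1: (1, 12, -13) -> (-(-13), -(1), -(12)) = (13, -1, -12)
Step 2: (13, -1, -12) -> (-(-12), -(13), -(-1)) = (12, -13, 1)
Step 3: (12, -13, 1) -> (-(1), -(12), -(-13)) = (-1, -12, 13)
Step 4: (-1, -12, 13) -> (-(13), -(-1), -(-12)) = (-13, 1, 12)
Step 5: (-13, 1, 12) -> (-(12), -(-13), -(1)) = (-12, 13, -1)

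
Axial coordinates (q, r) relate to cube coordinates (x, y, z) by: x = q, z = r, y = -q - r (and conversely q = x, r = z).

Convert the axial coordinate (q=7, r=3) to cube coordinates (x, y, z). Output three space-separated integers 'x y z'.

Answer: 7 -10 3

Derivation:
x = q = 7
z = r = 3
y = -x - z = -(7) - (3) = -10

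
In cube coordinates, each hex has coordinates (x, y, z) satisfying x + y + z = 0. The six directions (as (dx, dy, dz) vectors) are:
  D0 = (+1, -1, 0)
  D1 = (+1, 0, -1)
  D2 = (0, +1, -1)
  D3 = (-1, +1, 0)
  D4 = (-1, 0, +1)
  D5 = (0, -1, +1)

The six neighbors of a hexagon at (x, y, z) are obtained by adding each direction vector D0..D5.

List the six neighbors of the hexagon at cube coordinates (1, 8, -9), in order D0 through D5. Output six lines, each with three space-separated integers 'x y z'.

Answer: 2 7 -9
2 8 -10
1 9 -10
0 9 -9
0 8 -8
1 7 -8

Derivation:
Center: (1, 8, -9). Add each direction:
  D0: (1, 8, -9) + (1, -1, 0) = (2, 7, -9)
  D1: (1, 8, -9) + (1, 0, -1) = (2, 8, -10)
  D2: (1, 8, -9) + (0, 1, -1) = (1, 9, -10)
  D3: (1, 8, -9) + (-1, 1, 0) = (0, 9, -9)
  D4: (1, 8, -9) + (-1, 0, 1) = (0, 8, -8)
  D5: (1, 8, -9) + (0, -1, 1) = (1, 7, -8)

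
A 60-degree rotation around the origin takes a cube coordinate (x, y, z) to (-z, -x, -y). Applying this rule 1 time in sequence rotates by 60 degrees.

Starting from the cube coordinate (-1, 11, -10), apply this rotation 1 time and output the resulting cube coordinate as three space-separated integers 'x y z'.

Answer: 10 1 -11

Derivation:
Start: (-1, 11, -10)
Step 1: (-1, 11, -10) -> (-(-10), -(-1), -(11)) = (10, 1, -11)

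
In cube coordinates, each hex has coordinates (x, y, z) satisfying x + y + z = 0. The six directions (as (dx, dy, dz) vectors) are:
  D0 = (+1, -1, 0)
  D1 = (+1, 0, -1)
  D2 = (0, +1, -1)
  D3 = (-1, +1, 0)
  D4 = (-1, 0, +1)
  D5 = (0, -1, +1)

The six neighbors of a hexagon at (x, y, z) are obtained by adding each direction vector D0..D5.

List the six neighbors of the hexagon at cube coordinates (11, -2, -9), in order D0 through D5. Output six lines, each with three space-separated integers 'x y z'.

Answer: 12 -3 -9
12 -2 -10
11 -1 -10
10 -1 -9
10 -2 -8
11 -3 -8

Derivation:
Center: (11, -2, -9). Add each direction:
  D0: (11, -2, -9) + (1, -1, 0) = (12, -3, -9)
  D1: (11, -2, -9) + (1, 0, -1) = (12, -2, -10)
  D2: (11, -2, -9) + (0, 1, -1) = (11, -1, -10)
  D3: (11, -2, -9) + (-1, 1, 0) = (10, -1, -9)
  D4: (11, -2, -9) + (-1, 0, 1) = (10, -2, -8)
  D5: (11, -2, -9) + (0, -1, 1) = (11, -3, -8)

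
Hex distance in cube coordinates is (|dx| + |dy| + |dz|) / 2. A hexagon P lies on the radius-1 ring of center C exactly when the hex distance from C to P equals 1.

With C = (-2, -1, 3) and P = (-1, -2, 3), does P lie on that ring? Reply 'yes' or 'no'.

|px - cx| = |-1 - (-2)| = 1
|py - cy| = |-2 - (-1)| = 1
|pz - cz| = |3 - 3| = 0
distance = (1+1+0)/2 = 2/2 = 1
radius = 1; distance == radius -> yes

Answer: yes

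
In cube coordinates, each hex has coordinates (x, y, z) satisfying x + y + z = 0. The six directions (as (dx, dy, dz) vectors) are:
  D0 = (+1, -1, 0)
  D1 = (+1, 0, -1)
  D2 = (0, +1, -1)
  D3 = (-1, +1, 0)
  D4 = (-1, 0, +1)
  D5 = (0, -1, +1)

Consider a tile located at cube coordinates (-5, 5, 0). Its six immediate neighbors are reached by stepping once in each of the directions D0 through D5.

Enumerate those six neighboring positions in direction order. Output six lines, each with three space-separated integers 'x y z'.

Center: (-5, 5, 0). Add each direction:
  D0: (-5, 5, 0) + (1, -1, 0) = (-4, 4, 0)
  D1: (-5, 5, 0) + (1, 0, -1) = (-4, 5, -1)
  D2: (-5, 5, 0) + (0, 1, -1) = (-5, 6, -1)
  D3: (-5, 5, 0) + (-1, 1, 0) = (-6, 6, 0)
  D4: (-5, 5, 0) + (-1, 0, 1) = (-6, 5, 1)
  D5: (-5, 5, 0) + (0, -1, 1) = (-5, 4, 1)

Answer: -4 4 0
-4 5 -1
-5 6 -1
-6 6 0
-6 5 1
-5 4 1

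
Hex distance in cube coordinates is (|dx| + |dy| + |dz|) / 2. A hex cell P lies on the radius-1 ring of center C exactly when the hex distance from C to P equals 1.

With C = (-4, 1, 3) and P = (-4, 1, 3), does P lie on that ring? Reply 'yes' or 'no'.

|px - cx| = |-4 - (-4)| = 0
|py - cy| = |1 - 1| = 0
|pz - cz| = |3 - 3| = 0
distance = (0+0+0)/2 = 0/2 = 0
radius = 1; distance != radius -> no

Answer: no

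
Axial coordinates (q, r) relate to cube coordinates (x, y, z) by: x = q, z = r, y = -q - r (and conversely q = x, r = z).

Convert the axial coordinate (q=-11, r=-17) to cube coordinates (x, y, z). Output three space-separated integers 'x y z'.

x = q = -11
z = r = -17
y = -x - z = -(-11) - (-17) = 28

Answer: -11 28 -17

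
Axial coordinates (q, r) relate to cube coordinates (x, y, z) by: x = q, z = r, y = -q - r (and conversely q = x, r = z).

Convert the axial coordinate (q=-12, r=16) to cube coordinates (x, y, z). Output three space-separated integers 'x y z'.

x = q = -12
z = r = 16
y = -x - z = -(-12) - (16) = -4

Answer: -12 -4 16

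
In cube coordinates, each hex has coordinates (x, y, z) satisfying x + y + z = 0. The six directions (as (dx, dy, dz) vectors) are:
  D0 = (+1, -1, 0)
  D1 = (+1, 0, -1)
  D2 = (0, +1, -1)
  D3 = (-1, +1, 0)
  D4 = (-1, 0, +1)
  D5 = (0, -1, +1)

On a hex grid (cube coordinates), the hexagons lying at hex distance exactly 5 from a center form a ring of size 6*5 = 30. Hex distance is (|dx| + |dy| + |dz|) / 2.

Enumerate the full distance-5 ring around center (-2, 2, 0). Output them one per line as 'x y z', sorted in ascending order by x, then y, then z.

Answer: -7 2 5
-7 3 4
-7 4 3
-7 5 2
-7 6 1
-7 7 0
-6 1 5
-6 7 -1
-5 0 5
-5 7 -2
-4 -1 5
-4 7 -3
-3 -2 5
-3 7 -4
-2 -3 5
-2 7 -5
-1 -3 4
-1 6 -5
0 -3 3
0 5 -5
1 -3 2
1 4 -5
2 -3 1
2 3 -5
3 -3 0
3 -2 -1
3 -1 -2
3 0 -3
3 1 -4
3 2 -5

Derivation:
Walk ring at distance 5 from (-2, 2, 0):
Start at center + D4*5 = (-7, 2, 5)
  hex 0: (-7, 2, 5)
  hex 1: (-6, 1, 5)
  hex 2: (-5, 0, 5)
  hex 3: (-4, -1, 5)
  hex 4: (-3, -2, 5)
  hex 5: (-2, -3, 5)
  hex 6: (-1, -3, 4)
  hex 7: (0, -3, 3)
  hex 8: (1, -3, 2)
  hex 9: (2, -3, 1)
  hex 10: (3, -3, 0)
  hex 11: (3, -2, -1)
  hex 12: (3, -1, -2)
  hex 13: (3, 0, -3)
  hex 14: (3, 1, -4)
  hex 15: (3, 2, -5)
  hex 16: (2, 3, -5)
  hex 17: (1, 4, -5)
  hex 18: (0, 5, -5)
  hex 19: (-1, 6, -5)
  hex 20: (-2, 7, -5)
  hex 21: (-3, 7, -4)
  hex 22: (-4, 7, -3)
  hex 23: (-5, 7, -2)
  hex 24: (-6, 7, -1)
  hex 25: (-7, 7, 0)
  hex 26: (-7, 6, 1)
  hex 27: (-7, 5, 2)
  hex 28: (-7, 4, 3)
  hex 29: (-7, 3, 4)
Sorted: 30 hexes.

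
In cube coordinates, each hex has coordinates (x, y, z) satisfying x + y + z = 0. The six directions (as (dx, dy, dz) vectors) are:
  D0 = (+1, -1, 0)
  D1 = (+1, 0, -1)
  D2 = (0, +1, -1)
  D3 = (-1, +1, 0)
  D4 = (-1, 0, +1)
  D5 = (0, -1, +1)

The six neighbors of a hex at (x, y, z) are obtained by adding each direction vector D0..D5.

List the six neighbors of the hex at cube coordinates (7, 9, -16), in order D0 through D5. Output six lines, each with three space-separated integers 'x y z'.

Center: (7, 9, -16). Add each direction:
  D0: (7, 9, -16) + (1, -1, 0) = (8, 8, -16)
  D1: (7, 9, -16) + (1, 0, -1) = (8, 9, -17)
  D2: (7, 9, -16) + (0, 1, -1) = (7, 10, -17)
  D3: (7, 9, -16) + (-1, 1, 0) = (6, 10, -16)
  D4: (7, 9, -16) + (-1, 0, 1) = (6, 9, -15)
  D5: (7, 9, -16) + (0, -1, 1) = (7, 8, -15)

Answer: 8 8 -16
8 9 -17
7 10 -17
6 10 -16
6 9 -15
7 8 -15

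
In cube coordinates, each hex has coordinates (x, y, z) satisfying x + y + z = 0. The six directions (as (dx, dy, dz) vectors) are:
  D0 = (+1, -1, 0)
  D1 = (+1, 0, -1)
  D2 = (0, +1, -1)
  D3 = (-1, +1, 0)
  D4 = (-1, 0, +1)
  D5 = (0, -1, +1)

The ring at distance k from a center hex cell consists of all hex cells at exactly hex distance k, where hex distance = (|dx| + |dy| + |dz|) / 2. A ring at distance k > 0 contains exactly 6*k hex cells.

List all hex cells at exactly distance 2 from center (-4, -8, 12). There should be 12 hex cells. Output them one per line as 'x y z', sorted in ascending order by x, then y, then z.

Walk ring at distance 2 from (-4, -8, 12):
Start at center + D4*2 = (-6, -8, 14)
  hex 0: (-6, -8, 14)
  hex 1: (-5, -9, 14)
  hex 2: (-4, -10, 14)
  hex 3: (-3, -10, 13)
  hex 4: (-2, -10, 12)
  hex 5: (-2, -9, 11)
  hex 6: (-2, -8, 10)
  hex 7: (-3, -7, 10)
  hex 8: (-4, -6, 10)
  hex 9: (-5, -6, 11)
  hex 10: (-6, -6, 12)
  hex 11: (-6, -7, 13)
Sorted: 12 hexes.

Answer: -6 -8 14
-6 -7 13
-6 -6 12
-5 -9 14
-5 -6 11
-4 -10 14
-4 -6 10
-3 -10 13
-3 -7 10
-2 -10 12
-2 -9 11
-2 -8 10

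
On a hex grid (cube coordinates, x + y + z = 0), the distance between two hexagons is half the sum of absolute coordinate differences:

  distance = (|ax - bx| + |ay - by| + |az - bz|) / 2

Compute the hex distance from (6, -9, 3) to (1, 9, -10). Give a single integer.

Answer: 18

Derivation:
|ax - bx| = |6 - 1| = 5
|ay - by| = |-9 - 9| = 18
|az - bz| = |3 - (-10)| = 13
distance = (5 + 18 + 13) / 2 = 36 / 2 = 18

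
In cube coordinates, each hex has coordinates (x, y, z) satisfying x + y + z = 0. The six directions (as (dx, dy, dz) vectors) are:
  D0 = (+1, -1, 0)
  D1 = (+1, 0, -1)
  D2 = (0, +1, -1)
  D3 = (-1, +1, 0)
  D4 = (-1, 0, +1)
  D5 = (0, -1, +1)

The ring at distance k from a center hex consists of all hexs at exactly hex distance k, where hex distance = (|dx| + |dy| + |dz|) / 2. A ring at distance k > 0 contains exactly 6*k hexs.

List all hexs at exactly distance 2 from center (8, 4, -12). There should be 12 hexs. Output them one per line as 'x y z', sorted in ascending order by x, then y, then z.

Answer: 6 4 -10
6 5 -11
6 6 -12
7 3 -10
7 6 -13
8 2 -10
8 6 -14
9 2 -11
9 5 -14
10 2 -12
10 3 -13
10 4 -14

Derivation:
Walk ring at distance 2 from (8, 4, -12):
Start at center + D4*2 = (6, 4, -10)
  hex 0: (6, 4, -10)
  hex 1: (7, 3, -10)
  hex 2: (8, 2, -10)
  hex 3: (9, 2, -11)
  hex 4: (10, 2, -12)
  hex 5: (10, 3, -13)
  hex 6: (10, 4, -14)
  hex 7: (9, 5, -14)
  hex 8: (8, 6, -14)
  hex 9: (7, 6, -13)
  hex 10: (6, 6, -12)
  hex 11: (6, 5, -11)
Sorted: 12 hexes.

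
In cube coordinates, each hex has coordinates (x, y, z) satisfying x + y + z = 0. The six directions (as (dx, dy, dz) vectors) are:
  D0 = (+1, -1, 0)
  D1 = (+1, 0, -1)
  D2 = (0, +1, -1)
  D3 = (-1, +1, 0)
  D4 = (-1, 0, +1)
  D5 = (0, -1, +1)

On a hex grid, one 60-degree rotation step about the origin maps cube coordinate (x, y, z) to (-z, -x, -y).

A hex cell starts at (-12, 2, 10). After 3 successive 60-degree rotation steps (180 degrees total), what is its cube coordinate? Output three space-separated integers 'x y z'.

Answer: 12 -2 -10

Derivation:
Start: (-12, 2, 10)
Step 1: (-12, 2, 10) -> (-(10), -(-12), -(2)) = (-10, 12, -2)
Step 2: (-10, 12, -2) -> (-(-2), -(-10), -(12)) = (2, 10, -12)
Step 3: (2, 10, -12) -> (-(-12), -(2), -(10)) = (12, -2, -10)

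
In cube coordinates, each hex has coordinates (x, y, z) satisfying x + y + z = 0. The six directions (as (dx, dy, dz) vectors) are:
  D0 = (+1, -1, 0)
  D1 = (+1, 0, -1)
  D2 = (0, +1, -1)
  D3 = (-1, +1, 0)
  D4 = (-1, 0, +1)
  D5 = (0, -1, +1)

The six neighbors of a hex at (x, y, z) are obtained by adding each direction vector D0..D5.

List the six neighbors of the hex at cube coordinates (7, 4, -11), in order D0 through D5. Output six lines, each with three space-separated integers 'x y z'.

Center: (7, 4, -11). Add each direction:
  D0: (7, 4, -11) + (1, -1, 0) = (8, 3, -11)
  D1: (7, 4, -11) + (1, 0, -1) = (8, 4, -12)
  D2: (7, 4, -11) + (0, 1, -1) = (7, 5, -12)
  D3: (7, 4, -11) + (-1, 1, 0) = (6, 5, -11)
  D4: (7, 4, -11) + (-1, 0, 1) = (6, 4, -10)
  D5: (7, 4, -11) + (0, -1, 1) = (7, 3, -10)

Answer: 8 3 -11
8 4 -12
7 5 -12
6 5 -11
6 4 -10
7 3 -10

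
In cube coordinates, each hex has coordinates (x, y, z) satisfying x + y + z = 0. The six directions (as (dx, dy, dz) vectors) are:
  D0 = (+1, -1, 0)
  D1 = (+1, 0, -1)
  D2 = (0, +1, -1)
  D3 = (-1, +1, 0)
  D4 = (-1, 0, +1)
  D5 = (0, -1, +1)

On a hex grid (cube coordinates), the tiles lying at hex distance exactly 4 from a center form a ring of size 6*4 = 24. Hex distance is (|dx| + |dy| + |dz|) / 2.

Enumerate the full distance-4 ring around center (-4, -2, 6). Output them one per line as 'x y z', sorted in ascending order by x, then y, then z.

Answer: -8 -2 10
-8 -1 9
-8 0 8
-8 1 7
-8 2 6
-7 -3 10
-7 2 5
-6 -4 10
-6 2 4
-5 -5 10
-5 2 3
-4 -6 10
-4 2 2
-3 -6 9
-3 1 2
-2 -6 8
-2 0 2
-1 -6 7
-1 -1 2
0 -6 6
0 -5 5
0 -4 4
0 -3 3
0 -2 2

Derivation:
Walk ring at distance 4 from (-4, -2, 6):
Start at center + D4*4 = (-8, -2, 10)
  hex 0: (-8, -2, 10)
  hex 1: (-7, -3, 10)
  hex 2: (-6, -4, 10)
  hex 3: (-5, -5, 10)
  hex 4: (-4, -6, 10)
  hex 5: (-3, -6, 9)
  hex 6: (-2, -6, 8)
  hex 7: (-1, -6, 7)
  hex 8: (0, -6, 6)
  hex 9: (0, -5, 5)
  hex 10: (0, -4, 4)
  hex 11: (0, -3, 3)
  hex 12: (0, -2, 2)
  hex 13: (-1, -1, 2)
  hex 14: (-2, 0, 2)
  hex 15: (-3, 1, 2)
  hex 16: (-4, 2, 2)
  hex 17: (-5, 2, 3)
  hex 18: (-6, 2, 4)
  hex 19: (-7, 2, 5)
  hex 20: (-8, 2, 6)
  hex 21: (-8, 1, 7)
  hex 22: (-8, 0, 8)
  hex 23: (-8, -1, 9)
Sorted: 24 hexes.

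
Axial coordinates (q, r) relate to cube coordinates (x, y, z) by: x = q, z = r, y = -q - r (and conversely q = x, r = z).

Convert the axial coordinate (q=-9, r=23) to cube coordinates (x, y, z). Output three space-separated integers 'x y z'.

Answer: -9 -14 23

Derivation:
x = q = -9
z = r = 23
y = -x - z = -(-9) - (23) = -14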